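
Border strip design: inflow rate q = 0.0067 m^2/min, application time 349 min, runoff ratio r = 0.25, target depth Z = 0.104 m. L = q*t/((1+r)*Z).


L = q*t/((1+r)*Z)
L = 0.0067*349/((1+0.25)*0.104)
L = 2.3383/0.13

17.9869 m


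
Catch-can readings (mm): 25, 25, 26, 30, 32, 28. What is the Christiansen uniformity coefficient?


mean = 27.666667 mm
MAD = 2.333333 mm
CU = (1 - 2.333333/27.666667)*100

91.5663 %


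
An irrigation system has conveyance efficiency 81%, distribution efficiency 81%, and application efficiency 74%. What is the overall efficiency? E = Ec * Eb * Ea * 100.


Ec = 0.81, Eb = 0.81, Ea = 0.74
E = 0.81 * 0.81 * 0.74 * 100 = 48.5514%

48.5514 %


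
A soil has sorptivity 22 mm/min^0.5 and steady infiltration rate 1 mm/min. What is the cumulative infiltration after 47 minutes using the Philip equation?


F = S*sqrt(t) + A*t
F = 22*sqrt(47) + 1*47
F = 22*6.855655 + 47

197.8244 mm


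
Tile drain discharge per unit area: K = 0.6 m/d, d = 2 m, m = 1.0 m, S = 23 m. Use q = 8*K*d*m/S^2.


q = 8*K*d*m/S^2
q = 8*0.6*2*1.0/23^2
q = 9.6000 / 529

0.0181 m/d


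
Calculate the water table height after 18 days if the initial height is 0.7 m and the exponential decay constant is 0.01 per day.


m = m0 * exp(-k*t)
m = 0.7 * exp(-0.01 * 18)
m = 0.7 * exp(-0.1800)

0.5847 m


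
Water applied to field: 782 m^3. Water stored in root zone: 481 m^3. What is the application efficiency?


Ea = V_root / V_field * 100 = 481 / 782 * 100 = 61.5090%

61.5090 %


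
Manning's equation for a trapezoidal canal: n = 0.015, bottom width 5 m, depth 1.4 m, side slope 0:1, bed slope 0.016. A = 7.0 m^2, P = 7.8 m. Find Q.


R = A/P = 7.0/7.8 = 0.897436
Q = (1/0.015) * 7.0 * 0.897436^(2/3) * 0.016^0.5

54.9207 m^3/s


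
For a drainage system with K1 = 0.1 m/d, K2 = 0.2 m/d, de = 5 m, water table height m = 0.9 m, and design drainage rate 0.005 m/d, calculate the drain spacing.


S^2 = 8*K2*de*m/q + 4*K1*m^2/q
S^2 = 8*0.2*5*0.9/0.005 + 4*0.1*0.9^2/0.005
S = sqrt(1504.8000)

38.7918 m


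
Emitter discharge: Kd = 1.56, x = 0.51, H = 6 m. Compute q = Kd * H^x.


q = Kd * H^x = 1.56 * 6^0.51 = 1.56 * 2.493774

3.8903 L/h


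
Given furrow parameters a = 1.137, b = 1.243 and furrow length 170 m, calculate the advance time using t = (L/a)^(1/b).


t = (L/a)^(1/b)
t = (170/1.137)^(1/1.243)
t = 149.516271^(1/1.243)

56.1757 min


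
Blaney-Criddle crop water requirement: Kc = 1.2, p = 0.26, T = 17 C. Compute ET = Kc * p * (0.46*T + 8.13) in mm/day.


ET = Kc * p * (0.46*T + 8.13)
ET = 1.2 * 0.26 * (0.46*17 + 8.13)
ET = 1.2 * 0.26 * 15.9500

4.9764 mm/day


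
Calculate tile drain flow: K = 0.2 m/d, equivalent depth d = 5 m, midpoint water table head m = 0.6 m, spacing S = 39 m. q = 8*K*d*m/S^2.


q = 8*K*d*m/S^2
q = 8*0.2*5*0.6/39^2
q = 4.8000 / 1521

0.0032 m/d


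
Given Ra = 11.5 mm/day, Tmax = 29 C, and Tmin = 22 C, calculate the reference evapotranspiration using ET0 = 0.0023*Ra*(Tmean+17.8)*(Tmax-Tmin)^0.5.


Tmean = (Tmax + Tmin)/2 = (29 + 22)/2 = 25.5
ET0 = 0.0023 * 11.5 * (25.5 + 17.8) * sqrt(29 - 22)
ET0 = 0.0023 * 11.5 * 43.3 * 2.645751

3.0301 mm/day


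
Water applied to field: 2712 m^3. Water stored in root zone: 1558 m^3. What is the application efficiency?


Ea = V_root / V_field * 100 = 1558 / 2712 * 100 = 57.4484%

57.4484 %


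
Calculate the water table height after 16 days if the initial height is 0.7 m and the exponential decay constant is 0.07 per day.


m = m0 * exp(-k*t)
m = 0.7 * exp(-0.07 * 16)
m = 0.7 * exp(-1.1200)

0.2284 m


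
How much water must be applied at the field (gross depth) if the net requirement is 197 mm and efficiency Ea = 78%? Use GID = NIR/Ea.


Ea = 78% = 0.78
GID = NIR / Ea = 197 / 0.78 = 252.5641 mm

252.5641 mm


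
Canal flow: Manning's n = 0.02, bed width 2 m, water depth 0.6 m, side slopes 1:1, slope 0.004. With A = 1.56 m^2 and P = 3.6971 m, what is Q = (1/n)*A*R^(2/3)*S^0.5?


R = A/P = 1.56/3.6971 = 0.421952
Q = (1/0.02) * 1.56 * 0.421952^(2/3) * 0.004^0.5

2.7752 m^3/s


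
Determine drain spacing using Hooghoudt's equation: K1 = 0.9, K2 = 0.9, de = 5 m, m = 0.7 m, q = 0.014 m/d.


S^2 = 8*K2*de*m/q + 4*K1*m^2/q
S^2 = 8*0.9*5*0.7/0.014 + 4*0.9*0.7^2/0.014
S = sqrt(1926.0000)

43.8862 m


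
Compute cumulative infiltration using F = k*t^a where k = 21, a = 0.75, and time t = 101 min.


F = k * t^a = 21 * 101^0.75
F = 21 * 31.859652

669.0527 mm


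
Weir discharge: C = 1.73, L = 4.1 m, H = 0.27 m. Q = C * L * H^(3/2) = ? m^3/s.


Q = C * L * H^(3/2) = 1.73 * 4.1 * 0.27^1.5 = 1.73 * 4.1 * 0.140296

0.9951 m^3/s


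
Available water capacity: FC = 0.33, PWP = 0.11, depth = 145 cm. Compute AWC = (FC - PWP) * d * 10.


AWC = (FC - PWP) * d * 10
AWC = (0.33 - 0.11) * 145 * 10
AWC = 0.2200 * 145 * 10

319.0000 mm


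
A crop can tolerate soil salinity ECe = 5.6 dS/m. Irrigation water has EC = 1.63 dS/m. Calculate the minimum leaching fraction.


LR = ECiw / (5*ECe - ECiw)
LR = 1.63 / (5*5.6 - 1.63)
LR = 1.63 / 26.3700

0.0618


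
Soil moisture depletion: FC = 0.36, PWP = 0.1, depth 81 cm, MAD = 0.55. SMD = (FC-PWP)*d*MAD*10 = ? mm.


SMD = (FC - PWP) * d * MAD * 10
SMD = (0.36 - 0.1) * 81 * 0.55 * 10
SMD = 0.2600 * 81 * 0.55 * 10

115.8300 mm


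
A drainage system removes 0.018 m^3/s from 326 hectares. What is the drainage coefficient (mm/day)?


DC = Q * 86400 / (A * 10000) * 1000
DC = 0.018 * 86400 / (326 * 10000) * 1000
DC = 1555200.0000 / 3260000

0.4771 mm/day


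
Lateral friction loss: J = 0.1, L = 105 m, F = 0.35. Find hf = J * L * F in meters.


hf = J * L * F = 0.1 * 105 * 0.35 = 3.6750 m

3.6750 m


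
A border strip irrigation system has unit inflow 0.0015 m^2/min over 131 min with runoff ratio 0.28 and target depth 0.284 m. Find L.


L = q*t/((1+r)*Z)
L = 0.0015*131/((1+0.28)*0.284)
L = 0.1965/0.36352

0.5405 m


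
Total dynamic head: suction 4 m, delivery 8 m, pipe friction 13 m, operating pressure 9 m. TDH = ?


TDH = Hs + Hd + hf + Hp = 4 + 8 + 13 + 9 = 34

34 m


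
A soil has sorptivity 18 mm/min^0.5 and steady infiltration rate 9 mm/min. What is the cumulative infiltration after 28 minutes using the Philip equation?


F = S*sqrt(t) + A*t
F = 18*sqrt(28) + 9*28
F = 18*5.291503 + 252

347.2471 mm


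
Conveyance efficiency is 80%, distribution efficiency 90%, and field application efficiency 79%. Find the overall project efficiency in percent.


Ec = 0.8, Eb = 0.9, Ea = 0.79
E = 0.8 * 0.9 * 0.79 * 100 = 56.8800%

56.8800 %


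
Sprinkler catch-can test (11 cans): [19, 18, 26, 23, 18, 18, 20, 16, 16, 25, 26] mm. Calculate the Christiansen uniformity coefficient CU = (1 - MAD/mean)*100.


mean = 20.454545 mm
MAD = 3.305785 mm
CU = (1 - 3.305785/20.454545)*100

83.8384 %


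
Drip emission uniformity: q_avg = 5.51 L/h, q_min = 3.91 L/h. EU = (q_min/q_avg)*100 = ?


EU = (q_min/q_avg)*100 = (3.91/5.51)*100 = 70.9619%

70.9619 %


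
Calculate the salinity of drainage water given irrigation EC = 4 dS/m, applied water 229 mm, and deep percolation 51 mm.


EC_dw = EC_iw * D_iw / D_dw
EC_dw = 4 * 229 / 51
EC_dw = 916 / 51

17.9608 dS/m


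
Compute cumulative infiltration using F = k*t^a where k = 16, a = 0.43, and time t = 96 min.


F = k * t^a = 16 * 96^0.43
F = 16 * 7.118306

113.8929 mm


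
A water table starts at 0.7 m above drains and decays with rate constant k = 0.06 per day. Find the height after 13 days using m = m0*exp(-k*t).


m = m0 * exp(-k*t)
m = 0.7 * exp(-0.06 * 13)
m = 0.7 * exp(-0.7800)

0.3209 m


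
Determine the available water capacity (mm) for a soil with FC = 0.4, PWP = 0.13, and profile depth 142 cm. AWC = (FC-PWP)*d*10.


AWC = (FC - PWP) * d * 10
AWC = (0.4 - 0.13) * 142 * 10
AWC = 0.2700 * 142 * 10

383.4000 mm


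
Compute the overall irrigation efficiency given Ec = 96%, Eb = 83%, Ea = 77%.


Ec = 0.96, Eb = 0.83, Ea = 0.77
E = 0.96 * 0.83 * 0.77 * 100 = 61.3536%

61.3536 %


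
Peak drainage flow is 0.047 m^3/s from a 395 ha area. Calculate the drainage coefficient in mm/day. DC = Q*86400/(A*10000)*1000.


DC = Q * 86400 / (A * 10000) * 1000
DC = 0.047 * 86400 / (395 * 10000) * 1000
DC = 4060800.0000 / 3950000

1.0281 mm/day


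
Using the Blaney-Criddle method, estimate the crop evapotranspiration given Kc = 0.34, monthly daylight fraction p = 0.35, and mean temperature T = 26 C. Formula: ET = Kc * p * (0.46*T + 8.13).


ET = Kc * p * (0.46*T + 8.13)
ET = 0.34 * 0.35 * (0.46*26 + 8.13)
ET = 0.34 * 0.35 * 20.0900

2.3907 mm/day


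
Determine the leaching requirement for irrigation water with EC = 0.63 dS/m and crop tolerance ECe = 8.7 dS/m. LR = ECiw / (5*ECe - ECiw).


LR = ECiw / (5*ECe - ECiw)
LR = 0.63 / (5*8.7 - 0.63)
LR = 0.63 / 42.8700

0.0147


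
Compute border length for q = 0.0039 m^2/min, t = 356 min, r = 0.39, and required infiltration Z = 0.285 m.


L = q*t/((1+r)*Z)
L = 0.0039*356/((1+0.39)*0.285)
L = 1.3884/0.39615

3.5047 m


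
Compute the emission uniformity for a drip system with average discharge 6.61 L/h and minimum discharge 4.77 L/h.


EU = (q_min/q_avg)*100 = (4.77/6.61)*100 = 72.1634%

72.1634 %


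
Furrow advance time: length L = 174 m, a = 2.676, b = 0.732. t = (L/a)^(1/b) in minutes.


t = (L/a)^(1/b)
t = (174/2.676)^(1/0.732)
t = 65.022422^(1/0.732)

299.8211 min


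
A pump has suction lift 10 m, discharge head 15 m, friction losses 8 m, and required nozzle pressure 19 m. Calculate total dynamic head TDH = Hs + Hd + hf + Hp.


TDH = Hs + Hd + hf + Hp = 10 + 15 + 8 + 19 = 52

52 m


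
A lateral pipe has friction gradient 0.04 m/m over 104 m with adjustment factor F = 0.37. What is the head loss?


hf = J * L * F = 0.04 * 104 * 0.37 = 1.5392 m

1.5392 m


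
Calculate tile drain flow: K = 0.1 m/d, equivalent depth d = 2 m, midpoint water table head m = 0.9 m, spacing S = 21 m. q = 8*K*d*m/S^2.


q = 8*K*d*m/S^2
q = 8*0.1*2*0.9/21^2
q = 1.4400 / 441

0.0033 m/d


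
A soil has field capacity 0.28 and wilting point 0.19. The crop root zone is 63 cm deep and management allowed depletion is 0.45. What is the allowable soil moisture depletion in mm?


SMD = (FC - PWP) * d * MAD * 10
SMD = (0.28 - 0.19) * 63 * 0.45 * 10
SMD = 0.0900 * 63 * 0.45 * 10

25.5150 mm


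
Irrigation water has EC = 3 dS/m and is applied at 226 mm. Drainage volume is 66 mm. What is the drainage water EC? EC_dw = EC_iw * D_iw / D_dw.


EC_dw = EC_iw * D_iw / D_dw
EC_dw = 3 * 226 / 66
EC_dw = 678 / 66

10.2727 dS/m


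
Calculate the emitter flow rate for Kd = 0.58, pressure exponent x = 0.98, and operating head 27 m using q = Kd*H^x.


q = Kd * H^x = 0.58 * 27^0.98 = 0.58 * 25.277638

14.6610 L/h


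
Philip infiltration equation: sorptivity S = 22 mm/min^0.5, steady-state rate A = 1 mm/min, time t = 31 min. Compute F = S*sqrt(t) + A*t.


F = S*sqrt(t) + A*t
F = 22*sqrt(31) + 1*31
F = 22*5.567764 + 31

153.4908 mm


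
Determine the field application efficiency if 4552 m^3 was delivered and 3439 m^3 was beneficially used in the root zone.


Ea = V_root / V_field * 100 = 3439 / 4552 * 100 = 75.5492%

75.5492 %


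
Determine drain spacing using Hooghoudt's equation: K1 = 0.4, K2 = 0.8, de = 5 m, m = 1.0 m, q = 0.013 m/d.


S^2 = 8*K2*de*m/q + 4*K1*m^2/q
S^2 = 8*0.8*5*1.0/0.013 + 4*0.4*1.0^2/0.013
S = sqrt(2584.6154)

50.8391 m


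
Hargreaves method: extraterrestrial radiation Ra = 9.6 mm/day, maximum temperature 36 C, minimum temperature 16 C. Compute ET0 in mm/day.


Tmean = (Tmax + Tmin)/2 = (36 + 16)/2 = 26.0
ET0 = 0.0023 * 9.6 * (26.0 + 17.8) * sqrt(36 - 16)
ET0 = 0.0023 * 9.6 * 43.8 * 4.472136

4.3250 mm/day


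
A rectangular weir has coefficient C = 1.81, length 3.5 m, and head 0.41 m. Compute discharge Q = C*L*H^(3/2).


Q = C * L * H^(3/2) = 1.81 * 3.5 * 0.41^1.5 = 1.81 * 3.5 * 0.262528

1.6631 m^3/s


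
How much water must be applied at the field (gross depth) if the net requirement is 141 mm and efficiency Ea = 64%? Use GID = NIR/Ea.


Ea = 64% = 0.64
GID = NIR / Ea = 141 / 0.64 = 220.3125 mm

220.3125 mm


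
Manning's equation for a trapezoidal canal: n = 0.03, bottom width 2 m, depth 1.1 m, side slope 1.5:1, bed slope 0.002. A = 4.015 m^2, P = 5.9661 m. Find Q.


R = A/P = 4.015/5.9661 = 0.672969
Q = (1/0.03) * 4.015 * 0.672969^(2/3) * 0.002^0.5

4.5963 m^3/s


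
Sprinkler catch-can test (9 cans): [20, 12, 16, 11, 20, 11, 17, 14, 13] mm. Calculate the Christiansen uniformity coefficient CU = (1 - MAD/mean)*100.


mean = 14.888889 mm
MAD = 2.987654 mm
CU = (1 - 2.987654/14.888889)*100

79.9337 %


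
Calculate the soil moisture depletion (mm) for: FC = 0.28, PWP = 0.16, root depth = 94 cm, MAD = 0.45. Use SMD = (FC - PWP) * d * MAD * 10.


SMD = (FC - PWP) * d * MAD * 10
SMD = (0.28 - 0.16) * 94 * 0.45 * 10
SMD = 0.1200 * 94 * 0.45 * 10

50.7600 mm


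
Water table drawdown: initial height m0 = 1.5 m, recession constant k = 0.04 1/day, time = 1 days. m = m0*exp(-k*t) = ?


m = m0 * exp(-k*t)
m = 1.5 * exp(-0.04 * 1)
m = 1.5 * exp(-0.0400)

1.4412 m


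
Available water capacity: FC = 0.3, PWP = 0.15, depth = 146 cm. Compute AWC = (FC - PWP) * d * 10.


AWC = (FC - PWP) * d * 10
AWC = (0.3 - 0.15) * 146 * 10
AWC = 0.1500 * 146 * 10

219.0000 mm


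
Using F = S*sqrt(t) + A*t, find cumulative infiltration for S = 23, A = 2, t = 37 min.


F = S*sqrt(t) + A*t
F = 23*sqrt(37) + 2*37
F = 23*6.082763 + 74

213.9035 mm


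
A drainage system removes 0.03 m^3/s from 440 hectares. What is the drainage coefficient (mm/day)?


DC = Q * 86400 / (A * 10000) * 1000
DC = 0.03 * 86400 / (440 * 10000) * 1000
DC = 2592000.0000 / 4400000

0.5891 mm/day


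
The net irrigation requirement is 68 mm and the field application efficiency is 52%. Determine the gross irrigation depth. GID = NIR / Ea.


Ea = 52% = 0.52
GID = NIR / Ea = 68 / 0.52 = 130.7692 mm

130.7692 mm


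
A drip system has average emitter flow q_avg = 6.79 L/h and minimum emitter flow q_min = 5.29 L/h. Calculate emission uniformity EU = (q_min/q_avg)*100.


EU = (q_min/q_avg)*100 = (5.29/6.79)*100 = 77.9087%

77.9087 %


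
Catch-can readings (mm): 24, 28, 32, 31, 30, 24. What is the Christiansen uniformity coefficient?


mean = 28.166667 mm
MAD = 2.833333 mm
CU = (1 - 2.833333/28.166667)*100

89.9408 %


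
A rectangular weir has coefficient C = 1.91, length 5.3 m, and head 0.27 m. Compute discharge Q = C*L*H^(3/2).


Q = C * L * H^(3/2) = 1.91 * 5.3 * 0.27^1.5 = 1.91 * 5.3 * 0.140296

1.4202 m^3/s


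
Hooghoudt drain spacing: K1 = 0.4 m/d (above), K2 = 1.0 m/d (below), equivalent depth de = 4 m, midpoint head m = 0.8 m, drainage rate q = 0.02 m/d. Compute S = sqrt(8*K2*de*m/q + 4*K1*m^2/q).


S^2 = 8*K2*de*m/q + 4*K1*m^2/q
S^2 = 8*1.0*4*0.8/0.02 + 4*0.4*0.8^2/0.02
S = sqrt(1331.2000)

36.4856 m


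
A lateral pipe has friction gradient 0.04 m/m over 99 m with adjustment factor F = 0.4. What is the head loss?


hf = J * L * F = 0.04 * 99 * 0.4 = 1.5840 m

1.5840 m


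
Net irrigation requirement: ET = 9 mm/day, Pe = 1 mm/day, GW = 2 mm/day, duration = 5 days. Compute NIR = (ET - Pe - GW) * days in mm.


Daily deficit = ET - Pe - GW = 9 - 1 - 2 = 6 mm/day
NIR = 6 * 5 = 30 mm

30.0000 mm


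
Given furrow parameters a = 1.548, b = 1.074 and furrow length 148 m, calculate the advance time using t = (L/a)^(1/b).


t = (L/a)^(1/b)
t = (148/1.548)^(1/1.074)
t = 95.607235^(1/1.074)

69.8284 min


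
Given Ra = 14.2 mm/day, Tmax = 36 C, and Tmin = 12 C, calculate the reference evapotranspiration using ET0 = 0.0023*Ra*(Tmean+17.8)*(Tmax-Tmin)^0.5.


Tmean = (Tmax + Tmin)/2 = (36 + 12)/2 = 24.0
ET0 = 0.0023 * 14.2 * (24.0 + 17.8) * sqrt(36 - 12)
ET0 = 0.0023 * 14.2 * 41.8 * 4.898979

6.6880 mm/day


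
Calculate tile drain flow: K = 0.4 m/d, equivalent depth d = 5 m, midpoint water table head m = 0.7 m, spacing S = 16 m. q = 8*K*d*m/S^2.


q = 8*K*d*m/S^2
q = 8*0.4*5*0.7/16^2
q = 11.2000 / 256

0.0437 m/d


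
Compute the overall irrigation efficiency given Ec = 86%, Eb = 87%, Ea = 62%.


Ec = 0.86, Eb = 0.87, Ea = 0.62
E = 0.86 * 0.87 * 0.62 * 100 = 46.3884%

46.3884 %


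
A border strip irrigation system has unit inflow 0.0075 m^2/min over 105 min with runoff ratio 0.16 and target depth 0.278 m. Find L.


L = q*t/((1+r)*Z)
L = 0.0075*105/((1+0.16)*0.278)
L = 0.7875/0.32248

2.4420 m


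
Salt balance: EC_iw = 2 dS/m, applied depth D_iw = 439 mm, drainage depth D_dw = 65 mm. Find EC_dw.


EC_dw = EC_iw * D_iw / D_dw
EC_dw = 2 * 439 / 65
EC_dw = 878 / 65

13.5077 dS/m


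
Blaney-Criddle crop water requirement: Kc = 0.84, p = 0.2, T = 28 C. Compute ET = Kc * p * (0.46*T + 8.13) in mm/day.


ET = Kc * p * (0.46*T + 8.13)
ET = 0.84 * 0.2 * (0.46*28 + 8.13)
ET = 0.84 * 0.2 * 21.0100

3.5297 mm/day


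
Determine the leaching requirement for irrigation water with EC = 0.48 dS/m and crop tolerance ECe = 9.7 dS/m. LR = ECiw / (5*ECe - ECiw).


LR = ECiw / (5*ECe - ECiw)
LR = 0.48 / (5*9.7 - 0.48)
LR = 0.48 / 48.0200

0.0100


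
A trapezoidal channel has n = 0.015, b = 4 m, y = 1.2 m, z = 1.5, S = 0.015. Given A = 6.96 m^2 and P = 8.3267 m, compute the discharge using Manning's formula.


R = A/P = 6.96/8.3267 = 0.835865
Q = (1/0.015) * 6.96 * 0.835865^(2/3) * 0.015^0.5

50.4260 m^3/s


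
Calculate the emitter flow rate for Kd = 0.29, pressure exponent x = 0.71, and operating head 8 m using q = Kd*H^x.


q = Kd * H^x = 0.29 * 8^0.71 = 0.29 * 4.377175

1.2694 L/h


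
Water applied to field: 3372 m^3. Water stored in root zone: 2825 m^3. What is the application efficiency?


Ea = V_root / V_field * 100 = 2825 / 3372 * 100 = 83.7782%

83.7782 %


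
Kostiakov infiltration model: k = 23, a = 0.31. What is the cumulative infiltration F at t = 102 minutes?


F = k * t^a = 23 * 102^0.31
F = 23 * 4.194363

96.4703 mm


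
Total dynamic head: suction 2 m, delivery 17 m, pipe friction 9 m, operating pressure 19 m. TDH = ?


TDH = Hs + Hd + hf + Hp = 2 + 17 + 9 + 19 = 47

47 m


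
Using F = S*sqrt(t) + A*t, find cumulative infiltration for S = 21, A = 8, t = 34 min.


F = S*sqrt(t) + A*t
F = 21*sqrt(34) + 8*34
F = 21*5.830952 + 272

394.4500 mm


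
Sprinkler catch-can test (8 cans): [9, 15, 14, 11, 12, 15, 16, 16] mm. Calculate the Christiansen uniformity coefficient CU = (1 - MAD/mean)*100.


mean = 13.500000 mm
MAD = 2.125000 mm
CU = (1 - 2.125000/13.500000)*100

84.2593 %


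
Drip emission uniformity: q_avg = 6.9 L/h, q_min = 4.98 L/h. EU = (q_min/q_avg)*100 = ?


EU = (q_min/q_avg)*100 = (4.98/6.9)*100 = 72.1739%

72.1739 %


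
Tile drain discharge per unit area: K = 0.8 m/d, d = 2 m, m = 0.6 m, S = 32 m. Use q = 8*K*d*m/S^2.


q = 8*K*d*m/S^2
q = 8*0.8*2*0.6/32^2
q = 7.6800 / 1024

0.0075 m/d


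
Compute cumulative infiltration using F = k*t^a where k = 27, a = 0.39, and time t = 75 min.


F = k * t^a = 27 * 75^0.39
F = 27 * 5.386094

145.4245 mm


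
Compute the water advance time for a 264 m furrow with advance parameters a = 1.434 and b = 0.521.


t = (L/a)^(1/b)
t = (264/1.434)^(1/0.521)
t = 184.100418^(1/0.521)

22259.4261 min


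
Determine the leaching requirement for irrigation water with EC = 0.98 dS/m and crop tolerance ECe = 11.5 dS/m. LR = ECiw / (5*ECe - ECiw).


LR = ECiw / (5*ECe - ECiw)
LR = 0.98 / (5*11.5 - 0.98)
LR = 0.98 / 56.5200

0.0173


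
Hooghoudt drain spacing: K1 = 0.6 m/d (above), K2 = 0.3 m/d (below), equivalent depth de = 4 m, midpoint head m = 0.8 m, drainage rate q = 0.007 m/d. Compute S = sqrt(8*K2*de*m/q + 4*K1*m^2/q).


S^2 = 8*K2*de*m/q + 4*K1*m^2/q
S^2 = 8*0.3*4*0.8/0.007 + 4*0.6*0.8^2/0.007
S = sqrt(1316.5714)

36.2846 m


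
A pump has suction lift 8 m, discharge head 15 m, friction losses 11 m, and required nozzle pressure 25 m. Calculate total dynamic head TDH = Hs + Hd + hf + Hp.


TDH = Hs + Hd + hf + Hp = 8 + 15 + 11 + 25 = 59

59 m


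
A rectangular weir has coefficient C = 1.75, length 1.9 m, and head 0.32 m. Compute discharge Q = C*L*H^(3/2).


Q = C * L * H^(3/2) = 1.75 * 1.9 * 0.32^1.5 = 1.75 * 1.9 * 0.181019

0.6019 m^3/s


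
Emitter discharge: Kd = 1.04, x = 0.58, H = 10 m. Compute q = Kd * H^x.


q = Kd * H^x = 1.04 * 10^0.58 = 1.04 * 3.801894

3.9540 L/h


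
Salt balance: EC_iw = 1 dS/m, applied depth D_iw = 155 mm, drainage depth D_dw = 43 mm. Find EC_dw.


EC_dw = EC_iw * D_iw / D_dw
EC_dw = 1 * 155 / 43
EC_dw = 155 / 43

3.6047 dS/m


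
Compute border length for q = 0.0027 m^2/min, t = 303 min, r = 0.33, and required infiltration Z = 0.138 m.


L = q*t/((1+r)*Z)
L = 0.0027*303/((1+0.33)*0.138)
L = 0.8181/0.18354

4.4573 m


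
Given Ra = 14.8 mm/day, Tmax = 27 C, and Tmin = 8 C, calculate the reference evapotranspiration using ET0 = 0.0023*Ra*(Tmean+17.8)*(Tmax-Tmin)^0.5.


Tmean = (Tmax + Tmin)/2 = (27 + 8)/2 = 17.5
ET0 = 0.0023 * 14.8 * (17.5 + 17.8) * sqrt(27 - 8)
ET0 = 0.0023 * 14.8 * 35.3 * 4.358899

5.2377 mm/day


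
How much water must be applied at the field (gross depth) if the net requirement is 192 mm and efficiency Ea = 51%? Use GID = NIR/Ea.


Ea = 51% = 0.51
GID = NIR / Ea = 192 / 0.51 = 376.4706 mm

376.4706 mm


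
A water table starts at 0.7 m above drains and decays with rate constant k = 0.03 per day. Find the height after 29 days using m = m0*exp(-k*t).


m = m0 * exp(-k*t)
m = 0.7 * exp(-0.03 * 29)
m = 0.7 * exp(-0.8700)

0.2933 m


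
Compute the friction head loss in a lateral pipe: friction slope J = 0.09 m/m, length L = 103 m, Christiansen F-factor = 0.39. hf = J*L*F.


hf = J * L * F = 0.09 * 103 * 0.39 = 3.6153 m

3.6153 m


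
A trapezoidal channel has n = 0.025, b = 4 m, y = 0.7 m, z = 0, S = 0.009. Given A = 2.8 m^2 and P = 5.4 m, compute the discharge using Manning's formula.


R = A/P = 2.8/5.4 = 0.518519
Q = (1/0.025) * 2.8 * 0.518519^(2/3) * 0.009^0.5

6.8578 m^3/s


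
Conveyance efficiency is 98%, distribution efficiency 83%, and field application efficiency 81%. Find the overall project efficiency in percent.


Ec = 0.98, Eb = 0.83, Ea = 0.81
E = 0.98 * 0.83 * 0.81 * 100 = 65.8854%

65.8854 %


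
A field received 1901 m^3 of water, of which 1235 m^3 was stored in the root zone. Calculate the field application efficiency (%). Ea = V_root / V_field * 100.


Ea = V_root / V_field * 100 = 1235 / 1901 * 100 = 64.9658%

64.9658 %


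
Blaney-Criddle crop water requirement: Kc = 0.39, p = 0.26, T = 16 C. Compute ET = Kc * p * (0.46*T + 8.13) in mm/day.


ET = Kc * p * (0.46*T + 8.13)
ET = 0.39 * 0.26 * (0.46*16 + 8.13)
ET = 0.39 * 0.26 * 15.4900

1.5707 mm/day


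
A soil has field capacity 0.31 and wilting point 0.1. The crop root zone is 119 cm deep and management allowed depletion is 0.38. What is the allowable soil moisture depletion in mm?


SMD = (FC - PWP) * d * MAD * 10
SMD = (0.31 - 0.1) * 119 * 0.38 * 10
SMD = 0.2100 * 119 * 0.38 * 10

94.9620 mm


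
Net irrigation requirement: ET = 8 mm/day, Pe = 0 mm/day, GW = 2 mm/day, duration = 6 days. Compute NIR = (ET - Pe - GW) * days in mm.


Daily deficit = ET - Pe - GW = 8 - 0 - 2 = 6 mm/day
NIR = 6 * 6 = 36 mm

36.0000 mm


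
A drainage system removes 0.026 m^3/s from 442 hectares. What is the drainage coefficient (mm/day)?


DC = Q * 86400 / (A * 10000) * 1000
DC = 0.026 * 86400 / (442 * 10000) * 1000
DC = 2246400.0000 / 4420000

0.5082 mm/day


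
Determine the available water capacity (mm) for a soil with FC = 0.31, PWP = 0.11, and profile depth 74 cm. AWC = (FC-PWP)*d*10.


AWC = (FC - PWP) * d * 10
AWC = (0.31 - 0.11) * 74 * 10
AWC = 0.2000 * 74 * 10

148.0000 mm


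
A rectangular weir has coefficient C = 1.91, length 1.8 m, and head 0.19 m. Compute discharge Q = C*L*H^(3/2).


Q = C * L * H^(3/2) = 1.91 * 1.8 * 0.19^1.5 = 1.91 * 1.8 * 0.082819

0.2847 m^3/s


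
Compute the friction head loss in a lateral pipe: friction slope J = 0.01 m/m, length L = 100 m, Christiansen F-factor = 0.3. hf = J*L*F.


hf = J * L * F = 0.01 * 100 * 0.3 = 0.3000 m

0.3000 m


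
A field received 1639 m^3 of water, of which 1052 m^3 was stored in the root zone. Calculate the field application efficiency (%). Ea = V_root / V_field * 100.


Ea = V_root / V_field * 100 = 1052 / 1639 * 100 = 64.1855%

64.1855 %


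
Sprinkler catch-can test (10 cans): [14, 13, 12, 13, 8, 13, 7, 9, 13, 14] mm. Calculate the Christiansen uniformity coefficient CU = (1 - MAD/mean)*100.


mean = 11.600000 mm
MAD = 2.160000 mm
CU = (1 - 2.160000/11.600000)*100

81.3793 %


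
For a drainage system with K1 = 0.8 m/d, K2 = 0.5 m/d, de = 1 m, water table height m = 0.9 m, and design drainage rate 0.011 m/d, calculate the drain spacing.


S^2 = 8*K2*de*m/q + 4*K1*m^2/q
S^2 = 8*0.5*1*0.9/0.011 + 4*0.8*0.9^2/0.011
S = sqrt(562.9091)

23.7257 m


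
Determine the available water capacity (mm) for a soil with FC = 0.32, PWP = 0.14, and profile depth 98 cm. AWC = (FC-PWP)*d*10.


AWC = (FC - PWP) * d * 10
AWC = (0.32 - 0.14) * 98 * 10
AWC = 0.1800 * 98 * 10

176.4000 mm


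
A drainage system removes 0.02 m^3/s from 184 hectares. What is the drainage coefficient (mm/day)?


DC = Q * 86400 / (A * 10000) * 1000
DC = 0.02 * 86400 / (184 * 10000) * 1000
DC = 1728000.0000 / 1840000

0.9391 mm/day


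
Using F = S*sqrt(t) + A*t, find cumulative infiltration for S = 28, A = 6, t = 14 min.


F = S*sqrt(t) + A*t
F = 28*sqrt(14) + 6*14
F = 28*3.741657 + 84

188.7664 mm


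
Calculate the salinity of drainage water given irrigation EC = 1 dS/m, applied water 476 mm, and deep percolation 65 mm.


EC_dw = EC_iw * D_iw / D_dw
EC_dw = 1 * 476 / 65
EC_dw = 476 / 65

7.3231 dS/m


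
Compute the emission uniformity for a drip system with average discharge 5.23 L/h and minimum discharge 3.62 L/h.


EU = (q_min/q_avg)*100 = (3.62/5.23)*100 = 69.2161%

69.2161 %


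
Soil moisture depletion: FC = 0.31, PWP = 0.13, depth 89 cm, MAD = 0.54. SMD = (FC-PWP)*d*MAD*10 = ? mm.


SMD = (FC - PWP) * d * MAD * 10
SMD = (0.31 - 0.13) * 89 * 0.54 * 10
SMD = 0.1800 * 89 * 0.54 * 10

86.5080 mm


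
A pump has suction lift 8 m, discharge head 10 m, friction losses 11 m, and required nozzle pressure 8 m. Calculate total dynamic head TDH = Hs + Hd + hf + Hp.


TDH = Hs + Hd + hf + Hp = 8 + 10 + 11 + 8 = 37

37 m


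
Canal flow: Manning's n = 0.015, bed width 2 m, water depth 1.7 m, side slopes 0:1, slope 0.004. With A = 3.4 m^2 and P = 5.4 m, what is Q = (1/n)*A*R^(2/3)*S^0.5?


R = A/P = 3.4/5.4 = 0.629630
Q = (1/0.015) * 3.4 * 0.629630^(2/3) * 0.004^0.5

10.5311 m^3/s


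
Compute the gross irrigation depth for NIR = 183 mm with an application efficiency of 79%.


Ea = 79% = 0.79
GID = NIR / Ea = 183 / 0.79 = 231.6456 mm

231.6456 mm


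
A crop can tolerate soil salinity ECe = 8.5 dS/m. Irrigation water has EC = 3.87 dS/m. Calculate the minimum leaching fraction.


LR = ECiw / (5*ECe - ECiw)
LR = 3.87 / (5*8.5 - 3.87)
LR = 3.87 / 38.6300

0.1002


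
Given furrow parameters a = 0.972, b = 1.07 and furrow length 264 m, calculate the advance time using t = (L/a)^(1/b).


t = (L/a)^(1/b)
t = (264/0.972)^(1/1.07)
t = 271.604938^(1/1.07)

188.2383 min


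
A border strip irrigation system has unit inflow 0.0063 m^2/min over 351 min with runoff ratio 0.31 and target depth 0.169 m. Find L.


L = q*t/((1+r)*Z)
L = 0.0063*351/((1+0.31)*0.169)
L = 2.2113/0.22139

9.9883 m


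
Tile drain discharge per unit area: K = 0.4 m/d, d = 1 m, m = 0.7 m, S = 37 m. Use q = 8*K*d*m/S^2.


q = 8*K*d*m/S^2
q = 8*0.4*1*0.7/37^2
q = 2.2400 / 1369

0.0016 m/d


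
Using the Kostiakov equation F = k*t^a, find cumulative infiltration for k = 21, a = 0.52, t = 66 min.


F = k * t^a = 21 * 66^0.52
F = 21 * 8.834111

185.5163 mm


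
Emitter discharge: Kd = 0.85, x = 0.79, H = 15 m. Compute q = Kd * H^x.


q = Kd * H^x = 0.85 * 15^0.79 = 0.85 * 8.493997

7.2199 L/h


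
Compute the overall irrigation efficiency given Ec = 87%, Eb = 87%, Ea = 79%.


Ec = 0.87, Eb = 0.87, Ea = 0.79
E = 0.87 * 0.87 * 0.79 * 100 = 59.7951%

59.7951 %


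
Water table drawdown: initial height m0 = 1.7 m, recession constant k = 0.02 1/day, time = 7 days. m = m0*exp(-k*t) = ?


m = m0 * exp(-k*t)
m = 1.7 * exp(-0.02 * 7)
m = 1.7 * exp(-0.1400)

1.4779 m


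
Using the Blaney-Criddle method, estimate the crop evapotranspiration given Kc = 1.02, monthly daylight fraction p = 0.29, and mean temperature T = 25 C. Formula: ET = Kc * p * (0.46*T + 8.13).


ET = Kc * p * (0.46*T + 8.13)
ET = 1.02 * 0.29 * (0.46*25 + 8.13)
ET = 1.02 * 0.29 * 19.6300

5.8066 mm/day


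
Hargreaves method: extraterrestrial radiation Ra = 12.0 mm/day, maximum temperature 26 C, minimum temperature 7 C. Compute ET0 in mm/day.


Tmean = (Tmax + Tmin)/2 = (26 + 7)/2 = 16.5
ET0 = 0.0023 * 12.0 * (16.5 + 17.8) * sqrt(26 - 7)
ET0 = 0.0023 * 12.0 * 34.3 * 4.358899

4.1265 mm/day


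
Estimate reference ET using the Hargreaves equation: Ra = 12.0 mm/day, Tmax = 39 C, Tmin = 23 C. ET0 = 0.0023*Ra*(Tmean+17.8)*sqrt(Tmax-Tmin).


Tmean = (Tmax + Tmin)/2 = (39 + 23)/2 = 31.0
ET0 = 0.0023 * 12.0 * (31.0 + 17.8) * sqrt(39 - 23)
ET0 = 0.0023 * 12.0 * 48.8 * 4.000000

5.3875 mm/day


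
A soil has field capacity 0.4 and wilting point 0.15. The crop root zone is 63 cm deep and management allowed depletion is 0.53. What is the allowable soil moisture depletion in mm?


SMD = (FC - PWP) * d * MAD * 10
SMD = (0.4 - 0.15) * 63 * 0.53 * 10
SMD = 0.2500 * 63 * 0.53 * 10

83.4750 mm


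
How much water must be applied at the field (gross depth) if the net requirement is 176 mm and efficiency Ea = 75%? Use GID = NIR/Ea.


Ea = 75% = 0.75
GID = NIR / Ea = 176 / 0.75 = 234.6667 mm

234.6667 mm


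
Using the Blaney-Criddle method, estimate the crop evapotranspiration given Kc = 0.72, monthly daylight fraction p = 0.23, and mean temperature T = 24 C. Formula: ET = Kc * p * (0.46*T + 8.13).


ET = Kc * p * (0.46*T + 8.13)
ET = 0.72 * 0.23 * (0.46*24 + 8.13)
ET = 0.72 * 0.23 * 19.1700

3.1746 mm/day


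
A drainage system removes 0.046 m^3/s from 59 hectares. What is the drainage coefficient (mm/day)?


DC = Q * 86400 / (A * 10000) * 1000
DC = 0.046 * 86400 / (59 * 10000) * 1000
DC = 3974400.0000 / 590000

6.7363 mm/day


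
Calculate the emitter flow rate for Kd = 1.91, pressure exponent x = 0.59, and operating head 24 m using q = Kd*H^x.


q = Kd * H^x = 1.91 * 24^0.59 = 1.91 * 6.521157

12.4554 L/h


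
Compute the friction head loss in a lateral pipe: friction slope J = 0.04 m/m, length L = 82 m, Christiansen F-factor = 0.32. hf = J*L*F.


hf = J * L * F = 0.04 * 82 * 0.32 = 1.0496 m

1.0496 m


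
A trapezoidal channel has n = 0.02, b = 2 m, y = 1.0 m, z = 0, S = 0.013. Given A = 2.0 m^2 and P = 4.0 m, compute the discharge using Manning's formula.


R = A/P = 2.0/4.0 = 0.500000
Q = (1/0.02) * 2.0 * 0.500000^(2/3) * 0.013^0.5

7.1827 m^3/s


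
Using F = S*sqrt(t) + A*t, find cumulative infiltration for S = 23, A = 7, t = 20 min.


F = S*sqrt(t) + A*t
F = 23*sqrt(20) + 7*20
F = 23*4.472136 + 140

242.8591 mm


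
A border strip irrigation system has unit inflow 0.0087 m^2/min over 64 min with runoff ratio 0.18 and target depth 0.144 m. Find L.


L = q*t/((1+r)*Z)
L = 0.0087*64/((1+0.18)*0.144)
L = 0.5568/0.16992

3.2768 m


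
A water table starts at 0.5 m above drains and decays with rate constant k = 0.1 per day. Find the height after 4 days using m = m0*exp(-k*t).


m = m0 * exp(-k*t)
m = 0.5 * exp(-0.1 * 4)
m = 0.5 * exp(-0.4000)

0.3352 m


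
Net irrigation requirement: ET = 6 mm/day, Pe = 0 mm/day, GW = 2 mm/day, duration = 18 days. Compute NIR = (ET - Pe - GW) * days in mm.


Daily deficit = ET - Pe - GW = 6 - 0 - 2 = 4 mm/day
NIR = 4 * 18 = 72 mm

72.0000 mm


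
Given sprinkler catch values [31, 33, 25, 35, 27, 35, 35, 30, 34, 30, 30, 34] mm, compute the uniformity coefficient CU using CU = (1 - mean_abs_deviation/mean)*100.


mean = 31.583333 mm
MAD = 2.750000 mm
CU = (1 - 2.750000/31.583333)*100

91.2929 %


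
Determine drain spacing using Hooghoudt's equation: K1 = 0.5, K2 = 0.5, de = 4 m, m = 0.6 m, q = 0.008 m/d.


S^2 = 8*K2*de*m/q + 4*K1*m^2/q
S^2 = 8*0.5*4*0.6/0.008 + 4*0.5*0.6^2/0.008
S = sqrt(1290.0000)

35.9166 m


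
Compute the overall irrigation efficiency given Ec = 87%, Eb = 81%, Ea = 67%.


Ec = 0.87, Eb = 0.81, Ea = 0.67
E = 0.87 * 0.81 * 0.67 * 100 = 47.2149%

47.2149 %


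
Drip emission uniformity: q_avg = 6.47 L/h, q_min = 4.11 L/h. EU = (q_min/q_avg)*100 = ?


EU = (q_min/q_avg)*100 = (4.11/6.47)*100 = 63.5240%

63.5240 %


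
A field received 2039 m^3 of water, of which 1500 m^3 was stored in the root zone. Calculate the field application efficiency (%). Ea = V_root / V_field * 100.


Ea = V_root / V_field * 100 = 1500 / 2039 * 100 = 73.5655%

73.5655 %


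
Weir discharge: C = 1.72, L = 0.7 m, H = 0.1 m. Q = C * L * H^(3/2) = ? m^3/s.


Q = C * L * H^(3/2) = 1.72 * 0.7 * 0.1^1.5 = 1.72 * 0.7 * 0.031623

0.0381 m^3/s


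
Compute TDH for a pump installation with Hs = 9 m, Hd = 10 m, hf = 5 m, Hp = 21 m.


TDH = Hs + Hd + hf + Hp = 9 + 10 + 5 + 21 = 45

45 m


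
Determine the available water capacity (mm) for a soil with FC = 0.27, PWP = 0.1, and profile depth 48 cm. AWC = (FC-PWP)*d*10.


AWC = (FC - PWP) * d * 10
AWC = (0.27 - 0.1) * 48 * 10
AWC = 0.1700 * 48 * 10

81.6000 mm


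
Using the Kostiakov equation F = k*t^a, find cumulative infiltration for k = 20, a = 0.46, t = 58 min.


F = k * t^a = 20 * 58^0.46
F = 20 * 6.474062

129.4812 mm


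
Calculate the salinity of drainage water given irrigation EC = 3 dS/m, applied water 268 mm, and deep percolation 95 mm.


EC_dw = EC_iw * D_iw / D_dw
EC_dw = 3 * 268 / 95
EC_dw = 804 / 95

8.4632 dS/m


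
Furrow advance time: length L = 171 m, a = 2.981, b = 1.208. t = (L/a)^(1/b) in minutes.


t = (L/a)^(1/b)
t = (171/2.981)^(1/1.208)
t = 57.363301^(1/1.208)

28.5643 min


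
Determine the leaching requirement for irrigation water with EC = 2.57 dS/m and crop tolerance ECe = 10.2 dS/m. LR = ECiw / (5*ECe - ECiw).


LR = ECiw / (5*ECe - ECiw)
LR = 2.57 / (5*10.2 - 2.57)
LR = 2.57 / 48.4300

0.0531


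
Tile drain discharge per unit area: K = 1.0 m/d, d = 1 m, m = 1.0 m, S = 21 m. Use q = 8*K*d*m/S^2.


q = 8*K*d*m/S^2
q = 8*1.0*1*1.0/21^2
q = 8.0000 / 441

0.0181 m/d


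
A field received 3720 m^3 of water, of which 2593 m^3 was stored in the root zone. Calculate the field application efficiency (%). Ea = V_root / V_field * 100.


Ea = V_root / V_field * 100 = 2593 / 3720 * 100 = 69.7043%

69.7043 %


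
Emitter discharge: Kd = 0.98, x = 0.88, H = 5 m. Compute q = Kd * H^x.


q = Kd * H^x = 0.98 * 5^0.88 = 0.98 * 4.121863

4.0394 L/h


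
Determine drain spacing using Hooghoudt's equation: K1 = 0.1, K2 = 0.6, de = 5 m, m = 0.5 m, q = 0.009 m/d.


S^2 = 8*K2*de*m/q + 4*K1*m^2/q
S^2 = 8*0.6*5*0.5/0.009 + 4*0.1*0.5^2/0.009
S = sqrt(1344.4444)

36.6667 m


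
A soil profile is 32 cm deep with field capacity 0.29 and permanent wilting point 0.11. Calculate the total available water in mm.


AWC = (FC - PWP) * d * 10
AWC = (0.29 - 0.11) * 32 * 10
AWC = 0.1800 * 32 * 10

57.6000 mm


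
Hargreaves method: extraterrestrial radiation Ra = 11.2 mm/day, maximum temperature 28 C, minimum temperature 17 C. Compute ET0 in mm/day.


Tmean = (Tmax + Tmin)/2 = (28 + 17)/2 = 22.5
ET0 = 0.0023 * 11.2 * (22.5 + 17.8) * sqrt(28 - 17)
ET0 = 0.0023 * 11.2 * 40.3 * 3.316625

3.4431 mm/day


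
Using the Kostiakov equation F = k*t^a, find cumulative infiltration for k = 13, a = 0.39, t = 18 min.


F = k * t^a = 13 * 18^0.39
F = 13 * 3.087140

40.1328 mm


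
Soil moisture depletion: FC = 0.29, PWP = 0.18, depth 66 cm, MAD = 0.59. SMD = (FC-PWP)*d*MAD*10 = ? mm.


SMD = (FC - PWP) * d * MAD * 10
SMD = (0.29 - 0.18) * 66 * 0.59 * 10
SMD = 0.1100 * 66 * 0.59 * 10

42.8340 mm


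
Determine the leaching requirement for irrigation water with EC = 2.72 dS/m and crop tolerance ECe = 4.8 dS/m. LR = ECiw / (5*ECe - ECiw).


LR = ECiw / (5*ECe - ECiw)
LR = 2.72 / (5*4.8 - 2.72)
LR = 2.72 / 21.2800

0.1278


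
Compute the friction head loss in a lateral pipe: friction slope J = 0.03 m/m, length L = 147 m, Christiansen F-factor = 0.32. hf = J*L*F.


hf = J * L * F = 0.03 * 147 * 0.32 = 1.4112 m

1.4112 m


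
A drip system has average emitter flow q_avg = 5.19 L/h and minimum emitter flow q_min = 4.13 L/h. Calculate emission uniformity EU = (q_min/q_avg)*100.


EU = (q_min/q_avg)*100 = (4.13/5.19)*100 = 79.5761%

79.5761 %


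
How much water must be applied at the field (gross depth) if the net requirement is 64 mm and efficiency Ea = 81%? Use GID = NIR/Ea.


Ea = 81% = 0.81
GID = NIR / Ea = 64 / 0.81 = 79.0123 mm

79.0123 mm


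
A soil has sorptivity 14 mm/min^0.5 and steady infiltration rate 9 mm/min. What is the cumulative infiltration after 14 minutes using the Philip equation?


F = S*sqrt(t) + A*t
F = 14*sqrt(14) + 9*14
F = 14*3.741657 + 126

178.3832 mm


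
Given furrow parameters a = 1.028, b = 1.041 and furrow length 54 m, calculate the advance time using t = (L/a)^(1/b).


t = (L/a)^(1/b)
t = (54/1.028)^(1/1.041)
t = 52.529183^(1/1.041)

44.9410 min


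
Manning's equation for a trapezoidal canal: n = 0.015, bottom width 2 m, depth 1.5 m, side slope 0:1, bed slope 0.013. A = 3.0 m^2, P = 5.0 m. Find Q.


R = A/P = 3.0/5.0 = 0.600000
Q = (1/0.015) * 3.0 * 0.600000^(2/3) * 0.013^0.5

16.2219 m^3/s


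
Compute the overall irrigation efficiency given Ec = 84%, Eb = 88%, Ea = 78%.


Ec = 0.84, Eb = 0.88, Ea = 0.78
E = 0.84 * 0.88 * 0.78 * 100 = 57.6576%

57.6576 %


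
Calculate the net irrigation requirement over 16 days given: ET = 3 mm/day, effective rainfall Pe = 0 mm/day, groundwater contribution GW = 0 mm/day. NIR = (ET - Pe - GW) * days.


Daily deficit = ET - Pe - GW = 3 - 0 - 0 = 3 mm/day
NIR = 3 * 16 = 48 mm

48.0000 mm


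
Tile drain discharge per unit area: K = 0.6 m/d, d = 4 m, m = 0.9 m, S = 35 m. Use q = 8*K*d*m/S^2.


q = 8*K*d*m/S^2
q = 8*0.6*4*0.9/35^2
q = 17.2800 / 1225

0.0141 m/d


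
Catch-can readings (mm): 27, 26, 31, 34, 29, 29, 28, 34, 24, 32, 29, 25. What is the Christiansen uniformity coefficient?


mean = 29.000000 mm
MAD = 2.500000 mm
CU = (1 - 2.500000/29.000000)*100

91.3793 %


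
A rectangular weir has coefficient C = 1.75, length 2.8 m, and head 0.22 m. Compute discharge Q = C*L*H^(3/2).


Q = C * L * H^(3/2) = 1.75 * 2.8 * 0.22^1.5 = 1.75 * 2.8 * 0.103189

0.5056 m^3/s


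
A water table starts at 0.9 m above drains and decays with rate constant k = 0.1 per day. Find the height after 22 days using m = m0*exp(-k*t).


m = m0 * exp(-k*t)
m = 0.9 * exp(-0.1 * 22)
m = 0.9 * exp(-2.2000)

0.0997 m


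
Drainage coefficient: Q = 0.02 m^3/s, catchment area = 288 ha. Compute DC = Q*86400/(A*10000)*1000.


DC = Q * 86400 / (A * 10000) * 1000
DC = 0.02 * 86400 / (288 * 10000) * 1000
DC = 1728000.0000 / 2880000

0.6000 mm/day


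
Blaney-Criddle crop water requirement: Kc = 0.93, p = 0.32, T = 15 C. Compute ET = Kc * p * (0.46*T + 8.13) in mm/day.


ET = Kc * p * (0.46*T + 8.13)
ET = 0.93 * 0.32 * (0.46*15 + 8.13)
ET = 0.93 * 0.32 * 15.0300

4.4729 mm/day


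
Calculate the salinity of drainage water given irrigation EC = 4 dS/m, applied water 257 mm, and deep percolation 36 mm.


EC_dw = EC_iw * D_iw / D_dw
EC_dw = 4 * 257 / 36
EC_dw = 1028 / 36

28.5556 dS/m


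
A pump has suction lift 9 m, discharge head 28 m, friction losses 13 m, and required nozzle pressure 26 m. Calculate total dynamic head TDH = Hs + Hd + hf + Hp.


TDH = Hs + Hd + hf + Hp = 9 + 28 + 13 + 26 = 76

76 m
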